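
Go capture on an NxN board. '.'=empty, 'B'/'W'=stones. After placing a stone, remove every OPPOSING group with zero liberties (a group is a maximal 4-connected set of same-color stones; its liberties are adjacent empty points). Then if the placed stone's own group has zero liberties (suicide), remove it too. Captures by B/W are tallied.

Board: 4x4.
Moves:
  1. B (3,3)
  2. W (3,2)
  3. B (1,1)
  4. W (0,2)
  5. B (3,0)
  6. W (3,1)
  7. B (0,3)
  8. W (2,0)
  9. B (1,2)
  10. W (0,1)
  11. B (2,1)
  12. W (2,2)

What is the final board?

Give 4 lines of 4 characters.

Answer: .WWB
.BB.
WBW.
.WWB

Derivation:
Move 1: B@(3,3) -> caps B=0 W=0
Move 2: W@(3,2) -> caps B=0 W=0
Move 3: B@(1,1) -> caps B=0 W=0
Move 4: W@(0,2) -> caps B=0 W=0
Move 5: B@(3,0) -> caps B=0 W=0
Move 6: W@(3,1) -> caps B=0 W=0
Move 7: B@(0,3) -> caps B=0 W=0
Move 8: W@(2,0) -> caps B=0 W=1
Move 9: B@(1,2) -> caps B=0 W=1
Move 10: W@(0,1) -> caps B=0 W=1
Move 11: B@(2,1) -> caps B=0 W=1
Move 12: W@(2,2) -> caps B=0 W=1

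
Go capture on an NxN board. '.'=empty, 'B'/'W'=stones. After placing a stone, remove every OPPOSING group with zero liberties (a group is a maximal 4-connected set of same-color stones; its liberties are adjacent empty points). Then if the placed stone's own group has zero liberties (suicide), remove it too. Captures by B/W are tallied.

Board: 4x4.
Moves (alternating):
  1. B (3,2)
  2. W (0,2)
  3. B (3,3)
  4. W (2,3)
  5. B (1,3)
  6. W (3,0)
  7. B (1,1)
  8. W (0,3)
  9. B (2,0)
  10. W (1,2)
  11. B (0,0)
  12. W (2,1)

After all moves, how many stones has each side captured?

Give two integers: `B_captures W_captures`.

Answer: 0 1

Derivation:
Move 1: B@(3,2) -> caps B=0 W=0
Move 2: W@(0,2) -> caps B=0 W=0
Move 3: B@(3,3) -> caps B=0 W=0
Move 4: W@(2,3) -> caps B=0 W=0
Move 5: B@(1,3) -> caps B=0 W=0
Move 6: W@(3,0) -> caps B=0 W=0
Move 7: B@(1,1) -> caps B=0 W=0
Move 8: W@(0,3) -> caps B=0 W=0
Move 9: B@(2,0) -> caps B=0 W=0
Move 10: W@(1,2) -> caps B=0 W=1
Move 11: B@(0,0) -> caps B=0 W=1
Move 12: W@(2,1) -> caps B=0 W=1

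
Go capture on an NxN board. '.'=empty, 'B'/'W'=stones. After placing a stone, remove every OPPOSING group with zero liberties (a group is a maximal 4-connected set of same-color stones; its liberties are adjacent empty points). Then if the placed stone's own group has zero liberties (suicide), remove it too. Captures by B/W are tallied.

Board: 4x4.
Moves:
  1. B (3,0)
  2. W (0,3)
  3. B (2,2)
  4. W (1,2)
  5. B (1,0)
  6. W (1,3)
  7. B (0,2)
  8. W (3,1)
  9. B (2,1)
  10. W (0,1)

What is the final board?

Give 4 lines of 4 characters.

Answer: .W.W
B.WW
.BB.
BW..

Derivation:
Move 1: B@(3,0) -> caps B=0 W=0
Move 2: W@(0,3) -> caps B=0 W=0
Move 3: B@(2,2) -> caps B=0 W=0
Move 4: W@(1,2) -> caps B=0 W=0
Move 5: B@(1,0) -> caps B=0 W=0
Move 6: W@(1,3) -> caps B=0 W=0
Move 7: B@(0,2) -> caps B=0 W=0
Move 8: W@(3,1) -> caps B=0 W=0
Move 9: B@(2,1) -> caps B=0 W=0
Move 10: W@(0,1) -> caps B=0 W=1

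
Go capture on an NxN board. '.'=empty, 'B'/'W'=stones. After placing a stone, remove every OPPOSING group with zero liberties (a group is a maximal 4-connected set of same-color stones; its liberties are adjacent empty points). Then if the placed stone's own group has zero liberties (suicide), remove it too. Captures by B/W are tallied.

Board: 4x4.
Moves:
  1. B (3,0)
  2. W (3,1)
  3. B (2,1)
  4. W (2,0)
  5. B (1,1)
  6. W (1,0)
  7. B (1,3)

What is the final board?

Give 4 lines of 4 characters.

Answer: ....
WB.B
WB..
.W..

Derivation:
Move 1: B@(3,0) -> caps B=0 W=0
Move 2: W@(3,1) -> caps B=0 W=0
Move 3: B@(2,1) -> caps B=0 W=0
Move 4: W@(2,0) -> caps B=0 W=1
Move 5: B@(1,1) -> caps B=0 W=1
Move 6: W@(1,0) -> caps B=0 W=1
Move 7: B@(1,3) -> caps B=0 W=1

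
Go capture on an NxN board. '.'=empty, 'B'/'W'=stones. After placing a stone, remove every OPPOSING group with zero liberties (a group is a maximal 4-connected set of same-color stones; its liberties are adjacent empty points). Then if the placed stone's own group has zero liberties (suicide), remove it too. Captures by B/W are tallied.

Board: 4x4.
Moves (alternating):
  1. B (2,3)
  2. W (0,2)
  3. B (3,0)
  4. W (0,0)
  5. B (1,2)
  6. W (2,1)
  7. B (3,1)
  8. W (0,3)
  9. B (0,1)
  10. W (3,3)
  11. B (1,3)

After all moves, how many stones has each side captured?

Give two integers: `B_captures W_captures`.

Answer: 2 0

Derivation:
Move 1: B@(2,3) -> caps B=0 W=0
Move 2: W@(0,2) -> caps B=0 W=0
Move 3: B@(3,0) -> caps B=0 W=0
Move 4: W@(0,0) -> caps B=0 W=0
Move 5: B@(1,2) -> caps B=0 W=0
Move 6: W@(2,1) -> caps B=0 W=0
Move 7: B@(3,1) -> caps B=0 W=0
Move 8: W@(0,3) -> caps B=0 W=0
Move 9: B@(0,1) -> caps B=0 W=0
Move 10: W@(3,3) -> caps B=0 W=0
Move 11: B@(1,3) -> caps B=2 W=0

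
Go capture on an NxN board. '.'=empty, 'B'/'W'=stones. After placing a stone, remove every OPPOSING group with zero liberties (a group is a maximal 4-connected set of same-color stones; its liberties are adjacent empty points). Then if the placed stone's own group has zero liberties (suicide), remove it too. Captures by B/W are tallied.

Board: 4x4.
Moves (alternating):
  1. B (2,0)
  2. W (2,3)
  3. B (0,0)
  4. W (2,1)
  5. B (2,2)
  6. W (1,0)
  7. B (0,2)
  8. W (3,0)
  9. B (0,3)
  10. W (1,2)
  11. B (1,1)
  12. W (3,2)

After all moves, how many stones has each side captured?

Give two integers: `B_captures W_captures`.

Move 1: B@(2,0) -> caps B=0 W=0
Move 2: W@(2,3) -> caps B=0 W=0
Move 3: B@(0,0) -> caps B=0 W=0
Move 4: W@(2,1) -> caps B=0 W=0
Move 5: B@(2,2) -> caps B=0 W=0
Move 6: W@(1,0) -> caps B=0 W=0
Move 7: B@(0,2) -> caps B=0 W=0
Move 8: W@(3,0) -> caps B=0 W=1
Move 9: B@(0,3) -> caps B=0 W=1
Move 10: W@(1,2) -> caps B=0 W=1
Move 11: B@(1,1) -> caps B=0 W=1
Move 12: W@(3,2) -> caps B=0 W=2

Answer: 0 2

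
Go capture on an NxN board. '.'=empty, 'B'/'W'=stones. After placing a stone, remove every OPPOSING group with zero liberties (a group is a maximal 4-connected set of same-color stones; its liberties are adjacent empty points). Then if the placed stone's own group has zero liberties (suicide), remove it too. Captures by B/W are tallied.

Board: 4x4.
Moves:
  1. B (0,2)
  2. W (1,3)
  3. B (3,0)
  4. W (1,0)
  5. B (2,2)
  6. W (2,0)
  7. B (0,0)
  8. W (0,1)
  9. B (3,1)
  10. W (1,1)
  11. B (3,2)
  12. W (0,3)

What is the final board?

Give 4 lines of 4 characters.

Answer: .WBW
WW.W
W.B.
BBB.

Derivation:
Move 1: B@(0,2) -> caps B=0 W=0
Move 2: W@(1,3) -> caps B=0 W=0
Move 3: B@(3,0) -> caps B=0 W=0
Move 4: W@(1,0) -> caps B=0 W=0
Move 5: B@(2,2) -> caps B=0 W=0
Move 6: W@(2,0) -> caps B=0 W=0
Move 7: B@(0,0) -> caps B=0 W=0
Move 8: W@(0,1) -> caps B=0 W=1
Move 9: B@(3,1) -> caps B=0 W=1
Move 10: W@(1,1) -> caps B=0 W=1
Move 11: B@(3,2) -> caps B=0 W=1
Move 12: W@(0,3) -> caps B=0 W=1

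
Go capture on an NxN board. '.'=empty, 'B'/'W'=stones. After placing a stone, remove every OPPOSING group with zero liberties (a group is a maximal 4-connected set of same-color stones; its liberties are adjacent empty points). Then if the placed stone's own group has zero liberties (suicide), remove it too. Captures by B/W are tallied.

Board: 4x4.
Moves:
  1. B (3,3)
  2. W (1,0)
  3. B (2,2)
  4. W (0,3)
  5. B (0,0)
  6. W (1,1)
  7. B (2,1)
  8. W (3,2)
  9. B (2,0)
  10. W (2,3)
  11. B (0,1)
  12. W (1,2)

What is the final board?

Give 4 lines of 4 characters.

Move 1: B@(3,3) -> caps B=0 W=0
Move 2: W@(1,0) -> caps B=0 W=0
Move 3: B@(2,2) -> caps B=0 W=0
Move 4: W@(0,3) -> caps B=0 W=0
Move 5: B@(0,0) -> caps B=0 W=0
Move 6: W@(1,1) -> caps B=0 W=0
Move 7: B@(2,1) -> caps B=0 W=0
Move 8: W@(3,2) -> caps B=0 W=0
Move 9: B@(2,0) -> caps B=0 W=0
Move 10: W@(2,3) -> caps B=0 W=1
Move 11: B@(0,1) -> caps B=0 W=1
Move 12: W@(1,2) -> caps B=0 W=1

Answer: BB.W
WWW.
BBBW
..W.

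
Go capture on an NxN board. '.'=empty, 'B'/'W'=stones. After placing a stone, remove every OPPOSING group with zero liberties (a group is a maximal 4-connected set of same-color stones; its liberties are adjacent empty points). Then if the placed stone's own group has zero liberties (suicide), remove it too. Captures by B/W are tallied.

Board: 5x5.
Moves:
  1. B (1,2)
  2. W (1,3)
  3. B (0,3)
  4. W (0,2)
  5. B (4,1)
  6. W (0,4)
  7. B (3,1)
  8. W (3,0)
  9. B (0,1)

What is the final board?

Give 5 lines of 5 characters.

Move 1: B@(1,2) -> caps B=0 W=0
Move 2: W@(1,3) -> caps B=0 W=0
Move 3: B@(0,3) -> caps B=0 W=0
Move 4: W@(0,2) -> caps B=0 W=0
Move 5: B@(4,1) -> caps B=0 W=0
Move 6: W@(0,4) -> caps B=0 W=1
Move 7: B@(3,1) -> caps B=0 W=1
Move 8: W@(3,0) -> caps B=0 W=1
Move 9: B@(0,1) -> caps B=0 W=1

Answer: .BW.W
..BW.
.....
WB...
.B...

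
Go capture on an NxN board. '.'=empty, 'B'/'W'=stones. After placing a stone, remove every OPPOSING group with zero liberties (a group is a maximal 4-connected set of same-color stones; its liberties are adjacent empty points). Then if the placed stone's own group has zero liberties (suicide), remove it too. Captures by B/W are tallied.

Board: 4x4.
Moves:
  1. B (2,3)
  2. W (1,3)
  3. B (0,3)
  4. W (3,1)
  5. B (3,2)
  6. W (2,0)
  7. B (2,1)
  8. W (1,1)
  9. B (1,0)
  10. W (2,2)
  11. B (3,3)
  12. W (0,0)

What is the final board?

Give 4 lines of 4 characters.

Move 1: B@(2,3) -> caps B=0 W=0
Move 2: W@(1,3) -> caps B=0 W=0
Move 3: B@(0,3) -> caps B=0 W=0
Move 4: W@(3,1) -> caps B=0 W=0
Move 5: B@(3,2) -> caps B=0 W=0
Move 6: W@(2,0) -> caps B=0 W=0
Move 7: B@(2,1) -> caps B=0 W=0
Move 8: W@(1,1) -> caps B=0 W=0
Move 9: B@(1,0) -> caps B=0 W=0
Move 10: W@(2,2) -> caps B=0 W=1
Move 11: B@(3,3) -> caps B=0 W=1
Move 12: W@(0,0) -> caps B=0 W=2

Answer: W..B
.W.W
W.W.
.W..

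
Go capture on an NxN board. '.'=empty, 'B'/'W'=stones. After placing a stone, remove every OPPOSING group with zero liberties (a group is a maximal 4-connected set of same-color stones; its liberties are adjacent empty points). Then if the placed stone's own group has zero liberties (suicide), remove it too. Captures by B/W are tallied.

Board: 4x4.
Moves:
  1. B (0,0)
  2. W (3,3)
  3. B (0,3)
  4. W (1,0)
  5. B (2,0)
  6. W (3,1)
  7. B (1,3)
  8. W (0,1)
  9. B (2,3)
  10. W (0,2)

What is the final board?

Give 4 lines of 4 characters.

Move 1: B@(0,0) -> caps B=0 W=0
Move 2: W@(3,3) -> caps B=0 W=0
Move 3: B@(0,3) -> caps B=0 W=0
Move 4: W@(1,0) -> caps B=0 W=0
Move 5: B@(2,0) -> caps B=0 W=0
Move 6: W@(3,1) -> caps B=0 W=0
Move 7: B@(1,3) -> caps B=0 W=0
Move 8: W@(0,1) -> caps B=0 W=1
Move 9: B@(2,3) -> caps B=0 W=1
Move 10: W@(0,2) -> caps B=0 W=1

Answer: .WWB
W..B
B..B
.W.W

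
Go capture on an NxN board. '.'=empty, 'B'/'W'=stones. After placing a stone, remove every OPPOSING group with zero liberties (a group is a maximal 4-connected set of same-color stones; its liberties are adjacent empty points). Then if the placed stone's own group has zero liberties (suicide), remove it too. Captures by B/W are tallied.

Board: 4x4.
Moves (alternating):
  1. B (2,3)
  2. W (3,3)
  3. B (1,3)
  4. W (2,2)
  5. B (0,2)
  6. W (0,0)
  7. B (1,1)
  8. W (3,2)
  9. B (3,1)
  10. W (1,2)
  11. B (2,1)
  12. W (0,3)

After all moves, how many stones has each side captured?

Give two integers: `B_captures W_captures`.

Answer: 4 0

Derivation:
Move 1: B@(2,3) -> caps B=0 W=0
Move 2: W@(3,3) -> caps B=0 W=0
Move 3: B@(1,3) -> caps B=0 W=0
Move 4: W@(2,2) -> caps B=0 W=0
Move 5: B@(0,2) -> caps B=0 W=0
Move 6: W@(0,0) -> caps B=0 W=0
Move 7: B@(1,1) -> caps B=0 W=0
Move 8: W@(3,2) -> caps B=0 W=0
Move 9: B@(3,1) -> caps B=0 W=0
Move 10: W@(1,2) -> caps B=0 W=0
Move 11: B@(2,1) -> caps B=4 W=0
Move 12: W@(0,3) -> caps B=4 W=0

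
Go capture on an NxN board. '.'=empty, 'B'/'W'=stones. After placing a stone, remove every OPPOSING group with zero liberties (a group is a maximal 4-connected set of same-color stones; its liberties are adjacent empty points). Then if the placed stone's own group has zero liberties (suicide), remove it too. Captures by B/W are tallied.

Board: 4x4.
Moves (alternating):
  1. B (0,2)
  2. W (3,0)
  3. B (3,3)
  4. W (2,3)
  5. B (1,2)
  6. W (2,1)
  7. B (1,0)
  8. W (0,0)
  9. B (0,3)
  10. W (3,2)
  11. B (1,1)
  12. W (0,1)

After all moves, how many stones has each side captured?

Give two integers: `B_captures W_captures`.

Answer: 0 1

Derivation:
Move 1: B@(0,2) -> caps B=0 W=0
Move 2: W@(3,0) -> caps B=0 W=0
Move 3: B@(3,3) -> caps B=0 W=0
Move 4: W@(2,3) -> caps B=0 W=0
Move 5: B@(1,2) -> caps B=0 W=0
Move 6: W@(2,1) -> caps B=0 W=0
Move 7: B@(1,0) -> caps B=0 W=0
Move 8: W@(0,0) -> caps B=0 W=0
Move 9: B@(0,3) -> caps B=0 W=0
Move 10: W@(3,2) -> caps B=0 W=1
Move 11: B@(1,1) -> caps B=0 W=1
Move 12: W@(0,1) -> caps B=0 W=1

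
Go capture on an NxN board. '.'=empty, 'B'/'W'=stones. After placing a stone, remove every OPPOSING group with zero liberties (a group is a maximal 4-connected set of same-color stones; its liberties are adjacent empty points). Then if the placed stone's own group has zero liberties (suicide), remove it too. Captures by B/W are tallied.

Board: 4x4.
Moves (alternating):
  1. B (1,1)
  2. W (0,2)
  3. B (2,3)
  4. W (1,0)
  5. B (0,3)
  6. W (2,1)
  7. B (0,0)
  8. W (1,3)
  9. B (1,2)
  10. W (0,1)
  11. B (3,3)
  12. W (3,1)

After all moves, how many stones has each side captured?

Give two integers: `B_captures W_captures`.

Move 1: B@(1,1) -> caps B=0 W=0
Move 2: W@(0,2) -> caps B=0 W=0
Move 3: B@(2,3) -> caps B=0 W=0
Move 4: W@(1,0) -> caps B=0 W=0
Move 5: B@(0,3) -> caps B=0 W=0
Move 6: W@(2,1) -> caps B=0 W=0
Move 7: B@(0,0) -> caps B=0 W=0
Move 8: W@(1,3) -> caps B=0 W=1
Move 9: B@(1,2) -> caps B=0 W=1
Move 10: W@(0,1) -> caps B=0 W=2
Move 11: B@(3,3) -> caps B=0 W=2
Move 12: W@(3,1) -> caps B=0 W=2

Answer: 0 2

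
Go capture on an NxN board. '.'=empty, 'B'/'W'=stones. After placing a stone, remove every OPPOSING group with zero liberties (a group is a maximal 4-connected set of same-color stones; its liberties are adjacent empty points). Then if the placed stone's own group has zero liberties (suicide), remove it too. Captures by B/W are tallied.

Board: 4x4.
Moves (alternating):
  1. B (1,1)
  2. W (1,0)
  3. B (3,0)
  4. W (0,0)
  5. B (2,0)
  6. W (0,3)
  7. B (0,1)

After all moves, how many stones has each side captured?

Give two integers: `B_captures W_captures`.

Answer: 2 0

Derivation:
Move 1: B@(1,1) -> caps B=0 W=0
Move 2: W@(1,0) -> caps B=0 W=0
Move 3: B@(3,0) -> caps B=0 W=0
Move 4: W@(0,0) -> caps B=0 W=0
Move 5: B@(2,0) -> caps B=0 W=0
Move 6: W@(0,3) -> caps B=0 W=0
Move 7: B@(0,1) -> caps B=2 W=0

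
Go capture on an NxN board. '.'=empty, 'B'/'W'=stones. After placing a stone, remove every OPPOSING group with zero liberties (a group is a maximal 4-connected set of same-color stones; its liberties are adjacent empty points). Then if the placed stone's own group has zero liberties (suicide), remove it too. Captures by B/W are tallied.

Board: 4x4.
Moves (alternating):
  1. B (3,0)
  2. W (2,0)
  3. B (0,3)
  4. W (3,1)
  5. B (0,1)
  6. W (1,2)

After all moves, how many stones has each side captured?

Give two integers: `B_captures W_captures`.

Answer: 0 1

Derivation:
Move 1: B@(3,0) -> caps B=0 W=0
Move 2: W@(2,0) -> caps B=0 W=0
Move 3: B@(0,3) -> caps B=0 W=0
Move 4: W@(3,1) -> caps B=0 W=1
Move 5: B@(0,1) -> caps B=0 W=1
Move 6: W@(1,2) -> caps B=0 W=1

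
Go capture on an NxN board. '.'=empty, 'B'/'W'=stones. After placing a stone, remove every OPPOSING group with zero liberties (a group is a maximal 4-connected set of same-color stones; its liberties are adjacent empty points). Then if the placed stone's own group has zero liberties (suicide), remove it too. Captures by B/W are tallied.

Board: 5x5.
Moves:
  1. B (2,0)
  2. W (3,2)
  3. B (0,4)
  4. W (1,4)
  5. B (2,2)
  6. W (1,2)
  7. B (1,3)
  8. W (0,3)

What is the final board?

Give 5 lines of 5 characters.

Answer: ...W.
..WBW
B.B..
..W..
.....

Derivation:
Move 1: B@(2,0) -> caps B=0 W=0
Move 2: W@(3,2) -> caps B=0 W=0
Move 3: B@(0,4) -> caps B=0 W=0
Move 4: W@(1,4) -> caps B=0 W=0
Move 5: B@(2,2) -> caps B=0 W=0
Move 6: W@(1,2) -> caps B=0 W=0
Move 7: B@(1,3) -> caps B=0 W=0
Move 8: W@(0,3) -> caps B=0 W=1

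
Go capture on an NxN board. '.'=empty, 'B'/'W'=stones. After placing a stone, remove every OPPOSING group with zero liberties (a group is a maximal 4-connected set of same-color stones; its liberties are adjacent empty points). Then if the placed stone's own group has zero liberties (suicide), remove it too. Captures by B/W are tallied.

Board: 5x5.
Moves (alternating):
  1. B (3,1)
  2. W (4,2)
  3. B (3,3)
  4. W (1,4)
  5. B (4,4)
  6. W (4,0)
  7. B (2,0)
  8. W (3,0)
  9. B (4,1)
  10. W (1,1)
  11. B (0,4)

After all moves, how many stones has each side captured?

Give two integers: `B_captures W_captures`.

Answer: 2 0

Derivation:
Move 1: B@(3,1) -> caps B=0 W=0
Move 2: W@(4,2) -> caps B=0 W=0
Move 3: B@(3,3) -> caps B=0 W=0
Move 4: W@(1,4) -> caps B=0 W=0
Move 5: B@(4,4) -> caps B=0 W=0
Move 6: W@(4,0) -> caps B=0 W=0
Move 7: B@(2,0) -> caps B=0 W=0
Move 8: W@(3,0) -> caps B=0 W=0
Move 9: B@(4,1) -> caps B=2 W=0
Move 10: W@(1,1) -> caps B=2 W=0
Move 11: B@(0,4) -> caps B=2 W=0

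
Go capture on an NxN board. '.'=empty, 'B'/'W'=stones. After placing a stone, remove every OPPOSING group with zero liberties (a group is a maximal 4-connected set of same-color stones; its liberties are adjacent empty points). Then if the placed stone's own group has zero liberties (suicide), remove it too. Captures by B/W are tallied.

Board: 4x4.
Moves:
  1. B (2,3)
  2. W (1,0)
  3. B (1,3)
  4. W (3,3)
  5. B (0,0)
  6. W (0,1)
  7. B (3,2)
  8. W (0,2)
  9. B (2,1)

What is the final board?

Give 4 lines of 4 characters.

Answer: .WW.
W..B
.B.B
..B.

Derivation:
Move 1: B@(2,3) -> caps B=0 W=0
Move 2: W@(1,0) -> caps B=0 W=0
Move 3: B@(1,3) -> caps B=0 W=0
Move 4: W@(3,3) -> caps B=0 W=0
Move 5: B@(0,0) -> caps B=0 W=0
Move 6: W@(0,1) -> caps B=0 W=1
Move 7: B@(3,2) -> caps B=1 W=1
Move 8: W@(0,2) -> caps B=1 W=1
Move 9: B@(2,1) -> caps B=1 W=1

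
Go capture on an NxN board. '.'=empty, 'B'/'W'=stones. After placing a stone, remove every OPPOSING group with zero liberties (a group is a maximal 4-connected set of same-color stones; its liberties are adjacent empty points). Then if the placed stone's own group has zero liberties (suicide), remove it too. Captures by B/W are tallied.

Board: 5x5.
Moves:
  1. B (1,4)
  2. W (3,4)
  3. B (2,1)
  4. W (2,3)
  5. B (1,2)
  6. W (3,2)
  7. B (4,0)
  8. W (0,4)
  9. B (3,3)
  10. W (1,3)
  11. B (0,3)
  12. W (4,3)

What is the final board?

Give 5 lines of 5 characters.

Answer: ...B.
..BWB
.B.W.
..W.W
B..W.

Derivation:
Move 1: B@(1,4) -> caps B=0 W=0
Move 2: W@(3,4) -> caps B=0 W=0
Move 3: B@(2,1) -> caps B=0 W=0
Move 4: W@(2,3) -> caps B=0 W=0
Move 5: B@(1,2) -> caps B=0 W=0
Move 6: W@(3,2) -> caps B=0 W=0
Move 7: B@(4,0) -> caps B=0 W=0
Move 8: W@(0,4) -> caps B=0 W=0
Move 9: B@(3,3) -> caps B=0 W=0
Move 10: W@(1,3) -> caps B=0 W=0
Move 11: B@(0,3) -> caps B=1 W=0
Move 12: W@(4,3) -> caps B=1 W=1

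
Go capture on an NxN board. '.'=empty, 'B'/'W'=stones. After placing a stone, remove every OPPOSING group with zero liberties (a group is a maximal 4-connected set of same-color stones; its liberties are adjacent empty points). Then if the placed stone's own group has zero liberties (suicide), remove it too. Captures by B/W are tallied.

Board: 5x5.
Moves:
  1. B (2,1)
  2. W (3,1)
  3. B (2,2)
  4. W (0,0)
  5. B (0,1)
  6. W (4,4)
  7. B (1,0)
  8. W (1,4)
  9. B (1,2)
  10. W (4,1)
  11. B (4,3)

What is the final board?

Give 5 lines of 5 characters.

Move 1: B@(2,1) -> caps B=0 W=0
Move 2: W@(3,1) -> caps B=0 W=0
Move 3: B@(2,2) -> caps B=0 W=0
Move 4: W@(0,0) -> caps B=0 W=0
Move 5: B@(0,1) -> caps B=0 W=0
Move 6: W@(4,4) -> caps B=0 W=0
Move 7: B@(1,0) -> caps B=1 W=0
Move 8: W@(1,4) -> caps B=1 W=0
Move 9: B@(1,2) -> caps B=1 W=0
Move 10: W@(4,1) -> caps B=1 W=0
Move 11: B@(4,3) -> caps B=1 W=0

Answer: .B...
B.B.W
.BB..
.W...
.W.BW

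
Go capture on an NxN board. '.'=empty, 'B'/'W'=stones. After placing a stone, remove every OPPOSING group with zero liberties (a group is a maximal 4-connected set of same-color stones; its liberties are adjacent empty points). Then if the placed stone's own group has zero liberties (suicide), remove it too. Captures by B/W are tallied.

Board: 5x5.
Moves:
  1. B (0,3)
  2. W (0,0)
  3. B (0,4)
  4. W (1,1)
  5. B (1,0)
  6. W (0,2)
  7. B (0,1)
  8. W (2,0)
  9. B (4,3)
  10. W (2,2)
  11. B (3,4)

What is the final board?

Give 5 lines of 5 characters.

Move 1: B@(0,3) -> caps B=0 W=0
Move 2: W@(0,0) -> caps B=0 W=0
Move 3: B@(0,4) -> caps B=0 W=0
Move 4: W@(1,1) -> caps B=0 W=0
Move 5: B@(1,0) -> caps B=0 W=0
Move 6: W@(0,2) -> caps B=0 W=0
Move 7: B@(0,1) -> caps B=1 W=0
Move 8: W@(2,0) -> caps B=1 W=0
Move 9: B@(4,3) -> caps B=1 W=0
Move 10: W@(2,2) -> caps B=1 W=0
Move 11: B@(3,4) -> caps B=1 W=0

Answer: .BWBB
BW...
W.W..
....B
...B.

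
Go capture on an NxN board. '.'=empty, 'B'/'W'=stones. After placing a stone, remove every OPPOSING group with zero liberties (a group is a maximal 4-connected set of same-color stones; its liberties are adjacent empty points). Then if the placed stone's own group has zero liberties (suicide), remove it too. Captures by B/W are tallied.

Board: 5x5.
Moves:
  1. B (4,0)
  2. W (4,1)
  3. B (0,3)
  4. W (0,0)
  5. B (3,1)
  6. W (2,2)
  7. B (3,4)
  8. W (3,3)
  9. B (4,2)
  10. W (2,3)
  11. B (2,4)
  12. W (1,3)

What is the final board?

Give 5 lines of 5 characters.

Move 1: B@(4,0) -> caps B=0 W=0
Move 2: W@(4,1) -> caps B=0 W=0
Move 3: B@(0,3) -> caps B=0 W=0
Move 4: W@(0,0) -> caps B=0 W=0
Move 5: B@(3,1) -> caps B=0 W=0
Move 6: W@(2,2) -> caps B=0 W=0
Move 7: B@(3,4) -> caps B=0 W=0
Move 8: W@(3,3) -> caps B=0 W=0
Move 9: B@(4,2) -> caps B=1 W=0
Move 10: W@(2,3) -> caps B=1 W=0
Move 11: B@(2,4) -> caps B=1 W=0
Move 12: W@(1,3) -> caps B=1 W=0

Answer: W..B.
...W.
..WWB
.B.WB
B.B..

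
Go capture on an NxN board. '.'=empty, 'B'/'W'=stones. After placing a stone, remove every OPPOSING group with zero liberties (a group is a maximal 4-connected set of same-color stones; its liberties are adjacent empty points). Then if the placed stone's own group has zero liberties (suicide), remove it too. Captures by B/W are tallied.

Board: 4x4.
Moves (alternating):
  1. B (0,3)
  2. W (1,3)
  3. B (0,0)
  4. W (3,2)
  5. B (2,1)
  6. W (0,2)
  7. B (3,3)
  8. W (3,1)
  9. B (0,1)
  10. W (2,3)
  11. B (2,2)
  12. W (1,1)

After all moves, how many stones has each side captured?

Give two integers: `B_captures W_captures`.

Answer: 0 2

Derivation:
Move 1: B@(0,3) -> caps B=0 W=0
Move 2: W@(1,3) -> caps B=0 W=0
Move 3: B@(0,0) -> caps B=0 W=0
Move 4: W@(3,2) -> caps B=0 W=0
Move 5: B@(2,1) -> caps B=0 W=0
Move 6: W@(0,2) -> caps B=0 W=1
Move 7: B@(3,3) -> caps B=0 W=1
Move 8: W@(3,1) -> caps B=0 W=1
Move 9: B@(0,1) -> caps B=0 W=1
Move 10: W@(2,3) -> caps B=0 W=2
Move 11: B@(2,2) -> caps B=0 W=2
Move 12: W@(1,1) -> caps B=0 W=2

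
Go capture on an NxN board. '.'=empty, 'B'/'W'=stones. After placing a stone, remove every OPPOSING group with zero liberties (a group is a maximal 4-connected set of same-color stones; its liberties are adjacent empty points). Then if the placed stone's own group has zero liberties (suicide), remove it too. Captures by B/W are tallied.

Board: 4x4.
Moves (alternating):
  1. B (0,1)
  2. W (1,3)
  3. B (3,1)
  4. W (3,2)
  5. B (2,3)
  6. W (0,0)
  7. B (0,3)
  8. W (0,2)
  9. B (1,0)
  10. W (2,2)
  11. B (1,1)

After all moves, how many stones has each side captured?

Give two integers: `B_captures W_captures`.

Answer: 1 1

Derivation:
Move 1: B@(0,1) -> caps B=0 W=0
Move 2: W@(1,3) -> caps B=0 W=0
Move 3: B@(3,1) -> caps B=0 W=0
Move 4: W@(3,2) -> caps B=0 W=0
Move 5: B@(2,3) -> caps B=0 W=0
Move 6: W@(0,0) -> caps B=0 W=0
Move 7: B@(0,3) -> caps B=0 W=0
Move 8: W@(0,2) -> caps B=0 W=1
Move 9: B@(1,0) -> caps B=1 W=1
Move 10: W@(2,2) -> caps B=1 W=1
Move 11: B@(1,1) -> caps B=1 W=1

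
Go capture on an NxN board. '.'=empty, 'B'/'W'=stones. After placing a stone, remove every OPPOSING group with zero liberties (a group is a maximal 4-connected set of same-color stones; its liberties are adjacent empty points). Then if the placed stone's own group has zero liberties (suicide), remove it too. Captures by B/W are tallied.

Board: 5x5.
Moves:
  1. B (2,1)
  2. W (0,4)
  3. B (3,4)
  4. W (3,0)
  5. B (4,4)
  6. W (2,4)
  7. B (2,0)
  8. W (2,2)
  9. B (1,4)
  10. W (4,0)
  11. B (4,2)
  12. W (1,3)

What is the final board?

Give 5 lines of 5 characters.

Move 1: B@(2,1) -> caps B=0 W=0
Move 2: W@(0,4) -> caps B=0 W=0
Move 3: B@(3,4) -> caps B=0 W=0
Move 4: W@(3,0) -> caps B=0 W=0
Move 5: B@(4,4) -> caps B=0 W=0
Move 6: W@(2,4) -> caps B=0 W=0
Move 7: B@(2,0) -> caps B=0 W=0
Move 8: W@(2,2) -> caps B=0 W=0
Move 9: B@(1,4) -> caps B=0 W=0
Move 10: W@(4,0) -> caps B=0 W=0
Move 11: B@(4,2) -> caps B=0 W=0
Move 12: W@(1,3) -> caps B=0 W=1

Answer: ....W
...W.
BBW.W
W...B
W.B.B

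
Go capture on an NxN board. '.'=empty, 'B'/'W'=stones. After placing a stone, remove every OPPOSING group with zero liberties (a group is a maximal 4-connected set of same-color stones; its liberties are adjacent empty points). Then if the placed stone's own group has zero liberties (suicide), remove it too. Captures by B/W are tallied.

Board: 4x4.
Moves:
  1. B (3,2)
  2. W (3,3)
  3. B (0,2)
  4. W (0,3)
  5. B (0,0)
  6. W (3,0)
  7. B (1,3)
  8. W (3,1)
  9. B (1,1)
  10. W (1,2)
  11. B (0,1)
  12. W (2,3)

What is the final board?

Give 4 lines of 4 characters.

Answer: BBB.
.BWB
...W
WWBW

Derivation:
Move 1: B@(3,2) -> caps B=0 W=0
Move 2: W@(3,3) -> caps B=0 W=0
Move 3: B@(0,2) -> caps B=0 W=0
Move 4: W@(0,3) -> caps B=0 W=0
Move 5: B@(0,0) -> caps B=0 W=0
Move 6: W@(3,0) -> caps B=0 W=0
Move 7: B@(1,3) -> caps B=1 W=0
Move 8: W@(3,1) -> caps B=1 W=0
Move 9: B@(1,1) -> caps B=1 W=0
Move 10: W@(1,2) -> caps B=1 W=0
Move 11: B@(0,1) -> caps B=1 W=0
Move 12: W@(2,3) -> caps B=1 W=0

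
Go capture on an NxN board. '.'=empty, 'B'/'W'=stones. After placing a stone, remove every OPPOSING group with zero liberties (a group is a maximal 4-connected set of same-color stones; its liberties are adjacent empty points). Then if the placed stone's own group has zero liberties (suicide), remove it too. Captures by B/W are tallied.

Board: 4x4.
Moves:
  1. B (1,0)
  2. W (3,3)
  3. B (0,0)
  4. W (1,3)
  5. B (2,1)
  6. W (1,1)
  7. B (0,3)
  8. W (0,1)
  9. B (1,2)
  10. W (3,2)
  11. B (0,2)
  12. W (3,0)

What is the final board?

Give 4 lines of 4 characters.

Move 1: B@(1,0) -> caps B=0 W=0
Move 2: W@(3,3) -> caps B=0 W=0
Move 3: B@(0,0) -> caps B=0 W=0
Move 4: W@(1,3) -> caps B=0 W=0
Move 5: B@(2,1) -> caps B=0 W=0
Move 6: W@(1,1) -> caps B=0 W=0
Move 7: B@(0,3) -> caps B=0 W=0
Move 8: W@(0,1) -> caps B=0 W=0
Move 9: B@(1,2) -> caps B=0 W=0
Move 10: W@(3,2) -> caps B=0 W=0
Move 11: B@(0,2) -> caps B=2 W=0
Move 12: W@(3,0) -> caps B=2 W=0

Answer: B.BB
B.BW
.B..
W.WW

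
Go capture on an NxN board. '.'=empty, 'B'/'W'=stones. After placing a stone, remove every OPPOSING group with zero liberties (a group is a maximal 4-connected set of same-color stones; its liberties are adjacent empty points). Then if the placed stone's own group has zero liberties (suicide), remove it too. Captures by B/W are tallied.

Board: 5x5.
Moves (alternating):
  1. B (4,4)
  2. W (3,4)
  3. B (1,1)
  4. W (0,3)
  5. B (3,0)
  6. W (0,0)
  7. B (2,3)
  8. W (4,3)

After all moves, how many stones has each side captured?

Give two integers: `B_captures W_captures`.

Move 1: B@(4,4) -> caps B=0 W=0
Move 2: W@(3,4) -> caps B=0 W=0
Move 3: B@(1,1) -> caps B=0 W=0
Move 4: W@(0,3) -> caps B=0 W=0
Move 5: B@(3,0) -> caps B=0 W=0
Move 6: W@(0,0) -> caps B=0 W=0
Move 7: B@(2,3) -> caps B=0 W=0
Move 8: W@(4,3) -> caps B=0 W=1

Answer: 0 1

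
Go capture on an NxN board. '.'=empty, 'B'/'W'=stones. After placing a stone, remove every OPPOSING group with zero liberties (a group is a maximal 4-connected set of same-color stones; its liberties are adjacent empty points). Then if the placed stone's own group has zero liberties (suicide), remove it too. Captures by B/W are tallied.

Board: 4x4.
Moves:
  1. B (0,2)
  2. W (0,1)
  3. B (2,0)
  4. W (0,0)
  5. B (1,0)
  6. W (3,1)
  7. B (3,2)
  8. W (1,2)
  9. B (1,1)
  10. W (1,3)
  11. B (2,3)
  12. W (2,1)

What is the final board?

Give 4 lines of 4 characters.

Answer: ..B.
BBWW
BW.B
.WB.

Derivation:
Move 1: B@(0,2) -> caps B=0 W=0
Move 2: W@(0,1) -> caps B=0 W=0
Move 3: B@(2,0) -> caps B=0 W=0
Move 4: W@(0,0) -> caps B=0 W=0
Move 5: B@(1,0) -> caps B=0 W=0
Move 6: W@(3,1) -> caps B=0 W=0
Move 7: B@(3,2) -> caps B=0 W=0
Move 8: W@(1,2) -> caps B=0 W=0
Move 9: B@(1,1) -> caps B=2 W=0
Move 10: W@(1,3) -> caps B=2 W=0
Move 11: B@(2,3) -> caps B=2 W=0
Move 12: W@(2,1) -> caps B=2 W=0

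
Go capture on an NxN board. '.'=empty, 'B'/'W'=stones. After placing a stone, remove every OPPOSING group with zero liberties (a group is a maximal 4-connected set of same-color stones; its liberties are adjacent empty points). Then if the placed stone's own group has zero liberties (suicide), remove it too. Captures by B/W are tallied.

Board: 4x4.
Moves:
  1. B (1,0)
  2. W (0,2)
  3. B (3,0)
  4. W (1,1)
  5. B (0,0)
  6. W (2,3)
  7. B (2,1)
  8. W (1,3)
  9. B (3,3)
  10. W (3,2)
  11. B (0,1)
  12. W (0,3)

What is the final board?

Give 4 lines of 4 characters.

Move 1: B@(1,0) -> caps B=0 W=0
Move 2: W@(0,2) -> caps B=0 W=0
Move 3: B@(3,0) -> caps B=0 W=0
Move 4: W@(1,1) -> caps B=0 W=0
Move 5: B@(0,0) -> caps B=0 W=0
Move 6: W@(2,3) -> caps B=0 W=0
Move 7: B@(2,1) -> caps B=0 W=0
Move 8: W@(1,3) -> caps B=0 W=0
Move 9: B@(3,3) -> caps B=0 W=0
Move 10: W@(3,2) -> caps B=0 W=1
Move 11: B@(0,1) -> caps B=0 W=1
Move 12: W@(0,3) -> caps B=0 W=1

Answer: BBWW
BW.W
.B.W
B.W.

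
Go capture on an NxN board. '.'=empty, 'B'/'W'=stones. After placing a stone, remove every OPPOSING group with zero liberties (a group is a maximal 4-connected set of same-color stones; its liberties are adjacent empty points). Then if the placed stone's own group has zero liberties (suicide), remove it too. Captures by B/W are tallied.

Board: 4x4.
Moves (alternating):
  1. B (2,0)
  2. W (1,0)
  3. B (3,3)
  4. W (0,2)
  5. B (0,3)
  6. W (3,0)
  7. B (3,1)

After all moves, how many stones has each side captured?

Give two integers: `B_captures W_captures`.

Answer: 1 0

Derivation:
Move 1: B@(2,0) -> caps B=0 W=0
Move 2: W@(1,0) -> caps B=0 W=0
Move 3: B@(3,3) -> caps B=0 W=0
Move 4: W@(0,2) -> caps B=0 W=0
Move 5: B@(0,3) -> caps B=0 W=0
Move 6: W@(3,0) -> caps B=0 W=0
Move 7: B@(3,1) -> caps B=1 W=0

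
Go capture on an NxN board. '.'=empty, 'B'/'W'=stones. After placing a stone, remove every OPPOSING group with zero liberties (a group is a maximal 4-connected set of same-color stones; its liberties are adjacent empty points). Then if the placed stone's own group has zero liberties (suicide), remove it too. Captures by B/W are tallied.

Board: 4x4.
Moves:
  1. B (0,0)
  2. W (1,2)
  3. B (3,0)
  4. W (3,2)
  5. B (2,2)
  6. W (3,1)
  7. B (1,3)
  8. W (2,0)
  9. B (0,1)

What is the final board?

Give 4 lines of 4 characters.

Answer: BB..
..WB
W.B.
.WW.

Derivation:
Move 1: B@(0,0) -> caps B=0 W=0
Move 2: W@(1,2) -> caps B=0 W=0
Move 3: B@(3,0) -> caps B=0 W=0
Move 4: W@(3,2) -> caps B=0 W=0
Move 5: B@(2,2) -> caps B=0 W=0
Move 6: W@(3,1) -> caps B=0 W=0
Move 7: B@(1,3) -> caps B=0 W=0
Move 8: W@(2,0) -> caps B=0 W=1
Move 9: B@(0,1) -> caps B=0 W=1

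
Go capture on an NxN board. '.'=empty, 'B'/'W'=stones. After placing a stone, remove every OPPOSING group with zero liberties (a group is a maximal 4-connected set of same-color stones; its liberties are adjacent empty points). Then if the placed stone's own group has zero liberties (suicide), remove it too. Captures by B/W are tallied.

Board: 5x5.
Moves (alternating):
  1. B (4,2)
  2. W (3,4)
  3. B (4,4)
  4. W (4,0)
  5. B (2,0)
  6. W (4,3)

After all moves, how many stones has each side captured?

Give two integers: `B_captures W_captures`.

Move 1: B@(4,2) -> caps B=0 W=0
Move 2: W@(3,4) -> caps B=0 W=0
Move 3: B@(4,4) -> caps B=0 W=0
Move 4: W@(4,0) -> caps B=0 W=0
Move 5: B@(2,0) -> caps B=0 W=0
Move 6: W@(4,3) -> caps B=0 W=1

Answer: 0 1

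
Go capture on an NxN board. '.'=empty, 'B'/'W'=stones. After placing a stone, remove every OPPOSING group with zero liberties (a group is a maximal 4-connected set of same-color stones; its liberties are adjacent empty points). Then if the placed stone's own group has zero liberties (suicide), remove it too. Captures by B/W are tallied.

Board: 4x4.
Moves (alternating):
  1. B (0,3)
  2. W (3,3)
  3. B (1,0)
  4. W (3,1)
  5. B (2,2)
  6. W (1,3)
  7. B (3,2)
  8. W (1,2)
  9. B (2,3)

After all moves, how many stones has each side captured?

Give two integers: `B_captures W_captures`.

Move 1: B@(0,3) -> caps B=0 W=0
Move 2: W@(3,3) -> caps B=0 W=0
Move 3: B@(1,0) -> caps B=0 W=0
Move 4: W@(3,1) -> caps B=0 W=0
Move 5: B@(2,2) -> caps B=0 W=0
Move 6: W@(1,3) -> caps B=0 W=0
Move 7: B@(3,2) -> caps B=0 W=0
Move 8: W@(1,2) -> caps B=0 W=0
Move 9: B@(2,3) -> caps B=1 W=0

Answer: 1 0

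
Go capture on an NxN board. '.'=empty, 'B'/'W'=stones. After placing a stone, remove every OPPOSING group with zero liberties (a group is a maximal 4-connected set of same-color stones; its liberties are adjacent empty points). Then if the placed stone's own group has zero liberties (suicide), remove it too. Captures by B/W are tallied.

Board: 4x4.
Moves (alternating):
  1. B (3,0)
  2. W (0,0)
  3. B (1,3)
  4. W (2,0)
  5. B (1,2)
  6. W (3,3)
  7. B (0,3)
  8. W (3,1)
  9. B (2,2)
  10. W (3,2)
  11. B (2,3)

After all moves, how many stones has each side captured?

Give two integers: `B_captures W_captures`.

Move 1: B@(3,0) -> caps B=0 W=0
Move 2: W@(0,0) -> caps B=0 W=0
Move 3: B@(1,3) -> caps B=0 W=0
Move 4: W@(2,0) -> caps B=0 W=0
Move 5: B@(1,2) -> caps B=0 W=0
Move 6: W@(3,3) -> caps B=0 W=0
Move 7: B@(0,3) -> caps B=0 W=0
Move 8: W@(3,1) -> caps B=0 W=1
Move 9: B@(2,2) -> caps B=0 W=1
Move 10: W@(3,2) -> caps B=0 W=1
Move 11: B@(2,3) -> caps B=0 W=1

Answer: 0 1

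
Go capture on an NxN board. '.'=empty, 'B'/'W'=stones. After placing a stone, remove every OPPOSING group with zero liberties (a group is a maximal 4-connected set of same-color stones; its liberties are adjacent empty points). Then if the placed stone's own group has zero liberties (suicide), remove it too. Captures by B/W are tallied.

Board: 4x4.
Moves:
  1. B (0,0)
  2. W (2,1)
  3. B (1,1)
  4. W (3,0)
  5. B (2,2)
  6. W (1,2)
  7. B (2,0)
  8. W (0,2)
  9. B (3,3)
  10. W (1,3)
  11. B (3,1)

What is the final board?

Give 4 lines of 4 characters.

Move 1: B@(0,0) -> caps B=0 W=0
Move 2: W@(2,1) -> caps B=0 W=0
Move 3: B@(1,1) -> caps B=0 W=0
Move 4: W@(3,0) -> caps B=0 W=0
Move 5: B@(2,2) -> caps B=0 W=0
Move 6: W@(1,2) -> caps B=0 W=0
Move 7: B@(2,0) -> caps B=0 W=0
Move 8: W@(0,2) -> caps B=0 W=0
Move 9: B@(3,3) -> caps B=0 W=0
Move 10: W@(1,3) -> caps B=0 W=0
Move 11: B@(3,1) -> caps B=2 W=0

Answer: B.W.
.BWW
B.B.
.B.B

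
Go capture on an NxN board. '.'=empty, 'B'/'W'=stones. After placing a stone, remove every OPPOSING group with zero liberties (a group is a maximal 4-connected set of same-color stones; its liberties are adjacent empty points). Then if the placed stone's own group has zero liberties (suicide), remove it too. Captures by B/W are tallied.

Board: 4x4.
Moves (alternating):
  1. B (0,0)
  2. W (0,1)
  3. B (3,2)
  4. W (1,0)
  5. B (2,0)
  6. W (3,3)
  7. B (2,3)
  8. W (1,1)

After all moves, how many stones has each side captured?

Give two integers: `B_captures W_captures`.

Move 1: B@(0,0) -> caps B=0 W=0
Move 2: W@(0,1) -> caps B=0 W=0
Move 3: B@(3,2) -> caps B=0 W=0
Move 4: W@(1,0) -> caps B=0 W=1
Move 5: B@(2,0) -> caps B=0 W=1
Move 6: W@(3,3) -> caps B=0 W=1
Move 7: B@(2,3) -> caps B=1 W=1
Move 8: W@(1,1) -> caps B=1 W=1

Answer: 1 1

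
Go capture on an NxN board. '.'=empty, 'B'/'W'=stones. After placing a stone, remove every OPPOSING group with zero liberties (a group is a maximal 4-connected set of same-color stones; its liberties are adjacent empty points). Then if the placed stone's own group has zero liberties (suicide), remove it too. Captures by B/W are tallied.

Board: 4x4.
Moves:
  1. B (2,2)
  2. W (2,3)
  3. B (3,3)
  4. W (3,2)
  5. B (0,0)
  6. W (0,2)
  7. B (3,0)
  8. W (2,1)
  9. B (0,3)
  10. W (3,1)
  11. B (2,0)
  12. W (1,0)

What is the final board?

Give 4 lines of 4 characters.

Answer: B.WB
W...
.WBW
.WW.

Derivation:
Move 1: B@(2,2) -> caps B=0 W=0
Move 2: W@(2,3) -> caps B=0 W=0
Move 3: B@(3,3) -> caps B=0 W=0
Move 4: W@(3,2) -> caps B=0 W=1
Move 5: B@(0,0) -> caps B=0 W=1
Move 6: W@(0,2) -> caps B=0 W=1
Move 7: B@(3,0) -> caps B=0 W=1
Move 8: W@(2,1) -> caps B=0 W=1
Move 9: B@(0,3) -> caps B=0 W=1
Move 10: W@(3,1) -> caps B=0 W=1
Move 11: B@(2,0) -> caps B=0 W=1
Move 12: W@(1,0) -> caps B=0 W=3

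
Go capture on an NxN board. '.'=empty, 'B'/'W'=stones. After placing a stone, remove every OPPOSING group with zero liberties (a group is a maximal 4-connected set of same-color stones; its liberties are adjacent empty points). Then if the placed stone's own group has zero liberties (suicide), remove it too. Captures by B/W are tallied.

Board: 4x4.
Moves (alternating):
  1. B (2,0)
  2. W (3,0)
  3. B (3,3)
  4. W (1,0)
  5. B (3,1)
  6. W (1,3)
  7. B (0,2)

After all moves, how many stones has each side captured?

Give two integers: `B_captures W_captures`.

Answer: 1 0

Derivation:
Move 1: B@(2,0) -> caps B=0 W=0
Move 2: W@(3,0) -> caps B=0 W=0
Move 3: B@(3,3) -> caps B=0 W=0
Move 4: W@(1,0) -> caps B=0 W=0
Move 5: B@(3,1) -> caps B=1 W=0
Move 6: W@(1,3) -> caps B=1 W=0
Move 7: B@(0,2) -> caps B=1 W=0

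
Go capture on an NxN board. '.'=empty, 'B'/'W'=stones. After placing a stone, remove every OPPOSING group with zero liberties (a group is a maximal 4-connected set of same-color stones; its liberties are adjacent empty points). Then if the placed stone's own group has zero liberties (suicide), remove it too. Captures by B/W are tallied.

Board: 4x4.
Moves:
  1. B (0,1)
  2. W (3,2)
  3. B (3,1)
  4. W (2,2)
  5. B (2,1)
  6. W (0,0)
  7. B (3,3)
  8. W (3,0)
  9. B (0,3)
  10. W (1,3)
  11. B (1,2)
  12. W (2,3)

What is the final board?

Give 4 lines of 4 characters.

Answer: WB.B
..BW
.BWW
WBW.

Derivation:
Move 1: B@(0,1) -> caps B=0 W=0
Move 2: W@(3,2) -> caps B=0 W=0
Move 3: B@(3,1) -> caps B=0 W=0
Move 4: W@(2,2) -> caps B=0 W=0
Move 5: B@(2,1) -> caps B=0 W=0
Move 6: W@(0,0) -> caps B=0 W=0
Move 7: B@(3,3) -> caps B=0 W=0
Move 8: W@(3,0) -> caps B=0 W=0
Move 9: B@(0,3) -> caps B=0 W=0
Move 10: W@(1,3) -> caps B=0 W=0
Move 11: B@(1,2) -> caps B=0 W=0
Move 12: W@(2,3) -> caps B=0 W=1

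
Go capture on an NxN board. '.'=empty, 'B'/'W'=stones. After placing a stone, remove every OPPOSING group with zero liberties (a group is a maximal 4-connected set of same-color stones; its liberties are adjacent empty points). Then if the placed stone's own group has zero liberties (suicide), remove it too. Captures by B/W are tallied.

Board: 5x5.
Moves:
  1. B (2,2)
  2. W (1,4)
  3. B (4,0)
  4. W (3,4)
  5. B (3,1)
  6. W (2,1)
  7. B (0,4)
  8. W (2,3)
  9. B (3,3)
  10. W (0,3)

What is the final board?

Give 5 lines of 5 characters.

Move 1: B@(2,2) -> caps B=0 W=0
Move 2: W@(1,4) -> caps B=0 W=0
Move 3: B@(4,0) -> caps B=0 W=0
Move 4: W@(3,4) -> caps B=0 W=0
Move 5: B@(3,1) -> caps B=0 W=0
Move 6: W@(2,1) -> caps B=0 W=0
Move 7: B@(0,4) -> caps B=0 W=0
Move 8: W@(2,3) -> caps B=0 W=0
Move 9: B@(3,3) -> caps B=0 W=0
Move 10: W@(0,3) -> caps B=0 W=1

Answer: ...W.
....W
.WBW.
.B.BW
B....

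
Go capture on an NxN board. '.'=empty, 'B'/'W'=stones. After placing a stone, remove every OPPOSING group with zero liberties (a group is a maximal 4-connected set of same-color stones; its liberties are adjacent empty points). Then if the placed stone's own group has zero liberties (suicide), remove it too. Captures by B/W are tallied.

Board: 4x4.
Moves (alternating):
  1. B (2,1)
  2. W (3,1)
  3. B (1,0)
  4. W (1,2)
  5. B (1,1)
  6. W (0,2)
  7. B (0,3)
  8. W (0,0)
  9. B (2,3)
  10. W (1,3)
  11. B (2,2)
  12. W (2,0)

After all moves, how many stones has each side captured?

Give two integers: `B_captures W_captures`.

Answer: 0 1

Derivation:
Move 1: B@(2,1) -> caps B=0 W=0
Move 2: W@(3,1) -> caps B=0 W=0
Move 3: B@(1,0) -> caps B=0 W=0
Move 4: W@(1,2) -> caps B=0 W=0
Move 5: B@(1,1) -> caps B=0 W=0
Move 6: W@(0,2) -> caps B=0 W=0
Move 7: B@(0,3) -> caps B=0 W=0
Move 8: W@(0,0) -> caps B=0 W=0
Move 9: B@(2,3) -> caps B=0 W=0
Move 10: W@(1,3) -> caps B=0 W=1
Move 11: B@(2,2) -> caps B=0 W=1
Move 12: W@(2,0) -> caps B=0 W=1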